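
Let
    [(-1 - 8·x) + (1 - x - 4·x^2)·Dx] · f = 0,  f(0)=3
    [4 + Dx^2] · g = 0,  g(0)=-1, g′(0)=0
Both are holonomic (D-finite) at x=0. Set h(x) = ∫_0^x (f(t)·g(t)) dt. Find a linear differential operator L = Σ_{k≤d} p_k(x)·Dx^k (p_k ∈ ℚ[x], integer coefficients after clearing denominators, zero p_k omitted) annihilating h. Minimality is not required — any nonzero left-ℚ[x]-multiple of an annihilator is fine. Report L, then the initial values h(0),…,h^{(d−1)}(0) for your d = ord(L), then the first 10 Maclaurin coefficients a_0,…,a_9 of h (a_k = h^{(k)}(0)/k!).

f: a_k = 3, 3, 15, 27, 87, 195, 543, 1323, 3495, 8787, …
g: a_k = -1, 0, 2, 0, -2/3, 0, 4/45, 0, -2/315, 0, …
L₀ := L_f ⊗_s L_g (sym. prod.), ord ≤ 2.
Integrate: L := L₀·Dx.
L = (4 + 4·x + 16·x^2)·Dx + (2 + 16·x)·Dx^2 + (-1 + x + 4·x^2)·Dx^3  (order 3).
h: a_k = 0, -3, -3/2, -3, -21/4, -59/5, -143/6, -5681/105, -14261/120, -86299/315, …
ICs: h(0) = 0, h′(0) = -3, h′′(0) = -3.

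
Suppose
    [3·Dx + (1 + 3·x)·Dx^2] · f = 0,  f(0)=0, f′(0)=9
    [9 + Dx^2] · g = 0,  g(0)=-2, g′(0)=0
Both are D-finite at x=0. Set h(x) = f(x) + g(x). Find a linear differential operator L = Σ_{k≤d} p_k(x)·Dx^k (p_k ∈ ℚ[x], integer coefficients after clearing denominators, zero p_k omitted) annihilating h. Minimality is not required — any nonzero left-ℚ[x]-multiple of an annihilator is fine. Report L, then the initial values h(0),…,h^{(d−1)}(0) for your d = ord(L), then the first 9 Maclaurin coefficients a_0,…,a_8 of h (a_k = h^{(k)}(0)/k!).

f: a_k = 0, 9, -27/2, 27, -243/4, 729/5, -729/2, 6561/7, -19683/8, …
g: a_k = -2, 0, 9, 0, -27/4, 0, 81/40, 0, -729/2240, …
L₀ := lclm(L_f,L_g); ord L₀ ≤ 2+2.
L = (63 + 54·x + 81·x^2)·Dx + (9 + 45·x + 81·x^2 + 81·x^3)·Dx^2 + (7 + 6·x + 9·x^2)·Dx^3 + (1 + 5·x + 9·x^2 + 9·x^3)·Dx^4  (order 4).
h: a_k = -2, 9, -9/2, 27, -135/2, 729/5, -14499/40, 6561/7, -5511969/2240, …
ICs: h(0) = -2, h′(0) = 9, h′′(0) = -9, h′′′(0) = 162.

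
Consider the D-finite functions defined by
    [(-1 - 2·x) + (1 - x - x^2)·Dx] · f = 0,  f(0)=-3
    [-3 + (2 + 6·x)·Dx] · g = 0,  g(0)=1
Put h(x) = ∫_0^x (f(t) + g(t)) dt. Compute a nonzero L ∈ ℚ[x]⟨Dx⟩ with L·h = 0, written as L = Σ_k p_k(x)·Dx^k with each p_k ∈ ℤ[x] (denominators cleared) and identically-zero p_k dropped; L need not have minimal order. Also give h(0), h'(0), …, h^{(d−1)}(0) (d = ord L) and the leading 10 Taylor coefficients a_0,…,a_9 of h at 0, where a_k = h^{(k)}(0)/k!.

L = (-33 - 117·x - 117·x^2 - 90·x^3)·Dx + (25 + 102·x + 303·x^2 + 378·x^3 + 225·x^4)·Dx^2 + (2 - 22·x - 90·x^2 + 38·x^3 + 198·x^4 + 90·x^5)·Dx^3  (order 3).
h: a_k = 0, -2, -3/4, -19/8, -117/64, -465/128, -1481/512, -55245/7168, -56853/16384, -2052335/98304, …
ICs: h(0) = 0, h′(0) = -2, h′′(0) = -3/2.

f: a_k = -3, -3, -6, -9, -15, -24, -39, -63, -102, -165, …
g: a_k = 1, 3/2, -9/8, 27/16, -405/128, 1701/256, -15309/1024, 72171/2048, -2814669/32768, 14073345/65536, …
L₀ := lclm(L_f,L_g); ord L₀ ≤ 1+1.
∫: right-multiply L₀ by Dx.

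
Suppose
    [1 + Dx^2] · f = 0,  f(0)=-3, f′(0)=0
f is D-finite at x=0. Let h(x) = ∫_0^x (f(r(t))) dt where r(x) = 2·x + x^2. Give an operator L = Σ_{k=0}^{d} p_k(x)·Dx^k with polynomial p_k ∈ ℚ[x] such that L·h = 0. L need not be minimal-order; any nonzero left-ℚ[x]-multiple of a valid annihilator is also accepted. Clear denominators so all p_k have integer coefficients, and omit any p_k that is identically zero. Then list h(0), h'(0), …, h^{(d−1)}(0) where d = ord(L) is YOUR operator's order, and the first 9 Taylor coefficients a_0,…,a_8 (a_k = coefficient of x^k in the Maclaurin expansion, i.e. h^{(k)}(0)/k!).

f: a_k = -3, 0, 3/2, 0, -1/8, 0, 1/240, 0, -1/13440, …
h₀=f(r): pull back L_f along r ⇒ L₀.
∫: right-multiply L₀ by Dx.
L = (4 + 12·x + 12·x^2 + 4·x^3)·Dx - Dx^2 + (1 + x)·Dx^3  (order 3).
h: a_k = 0, -3, 0, 2, 3/2, -1/10, -2/3, -41/105, -1/40, …
ICs: h(0) = 0, h′(0) = -3, h′′(0) = 0.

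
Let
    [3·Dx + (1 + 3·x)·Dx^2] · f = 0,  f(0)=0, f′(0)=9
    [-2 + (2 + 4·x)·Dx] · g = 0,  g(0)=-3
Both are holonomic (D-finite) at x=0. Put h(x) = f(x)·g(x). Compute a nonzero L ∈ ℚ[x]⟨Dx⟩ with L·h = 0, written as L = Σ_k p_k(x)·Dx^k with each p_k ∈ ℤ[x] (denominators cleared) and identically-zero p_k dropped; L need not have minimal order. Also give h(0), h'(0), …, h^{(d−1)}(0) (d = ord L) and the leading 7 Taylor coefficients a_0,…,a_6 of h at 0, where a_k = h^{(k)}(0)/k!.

f: a_k = 0, 9, -27/2, 27, -243/4, 729/5, -729/2, …
g: a_k = -3, -3, 3/2, -3/2, 15/8, -21/8, 63/16, …
h₀=f·g: eliminate ⇒ L₀, order ≤ 2·1.
L = 3·x + (1 + 2·x)·Dx + (1 + 7·x + 16·x^2 + 12·x^3)·Dx^2  (order 2).
h: a_k = 0, -27, 27/2, -27, 135/2, -7101/40, 38043/80, …
ICs: h(0) = 0, h′(0) = -27.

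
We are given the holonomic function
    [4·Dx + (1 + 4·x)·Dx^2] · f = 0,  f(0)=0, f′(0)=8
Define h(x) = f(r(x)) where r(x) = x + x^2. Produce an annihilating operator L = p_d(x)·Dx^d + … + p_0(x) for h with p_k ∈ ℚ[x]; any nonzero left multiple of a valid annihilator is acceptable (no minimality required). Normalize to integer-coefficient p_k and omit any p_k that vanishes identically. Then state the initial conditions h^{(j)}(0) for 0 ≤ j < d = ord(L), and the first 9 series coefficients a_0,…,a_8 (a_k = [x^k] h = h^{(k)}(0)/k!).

L = 2·Dx + (1 + 2·x)·Dx^2  (order 2).
h: a_k = 0, 8, -8, 32/3, -16, 128/5, -128/3, 512/7, -128, …
ICs: h(0) = 0, h′(0) = 8.

f: a_k = 0, 8, -16, 128/3, -128, 2048/5, -4096/3, 32768/7, -16384, …
Change of var in L_f (x↦r) gives L₀.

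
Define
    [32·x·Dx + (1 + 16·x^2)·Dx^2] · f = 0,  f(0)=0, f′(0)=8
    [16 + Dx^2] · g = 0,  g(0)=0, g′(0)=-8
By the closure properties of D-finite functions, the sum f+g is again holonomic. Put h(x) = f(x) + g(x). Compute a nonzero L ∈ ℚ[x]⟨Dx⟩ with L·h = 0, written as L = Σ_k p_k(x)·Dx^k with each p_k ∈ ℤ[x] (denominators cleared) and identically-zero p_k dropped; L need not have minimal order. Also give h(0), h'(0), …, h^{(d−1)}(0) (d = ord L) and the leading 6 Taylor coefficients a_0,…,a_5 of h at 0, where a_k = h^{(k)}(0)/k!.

L = (-5632·x + 114688·x^3 + 131072·x^5)·Dx + (-16 + 1792·x^2 + 36864·x^4 + 65536·x^6)·Dx^2 + (-352·x + 7168·x^3 + 8192·x^5)·Dx^3 + (-1 + 112·x^2 + 2304·x^4 + 4096·x^6)·Dx^4  (order 4).
h: a_k = 0, 0, 0, -64/3, 0, 5888/15, …
ICs: h(0) = 0, h′(0) = 0, h′′(0) = 0, h′′′(0) = -128.

f: a_k = 0, 8, 0, -128/3, 0, 2048/5, …
g: a_k = 0, -8, 0, 64/3, 0, -256/15, …
f+g: L₀ = lclm(L_f,L_g), ord ≤ 2+2.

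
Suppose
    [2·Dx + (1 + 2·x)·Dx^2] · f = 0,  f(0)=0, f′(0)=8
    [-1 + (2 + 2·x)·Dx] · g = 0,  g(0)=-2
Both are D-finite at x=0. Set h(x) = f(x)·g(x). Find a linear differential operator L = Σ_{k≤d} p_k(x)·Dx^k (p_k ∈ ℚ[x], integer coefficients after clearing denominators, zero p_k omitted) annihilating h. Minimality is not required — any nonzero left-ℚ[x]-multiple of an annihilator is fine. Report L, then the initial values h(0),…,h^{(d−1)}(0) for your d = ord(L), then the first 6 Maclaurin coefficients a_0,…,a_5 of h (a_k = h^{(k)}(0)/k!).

f: a_k = 0, 8, -8, 32/3, -16, 128/5, …
g: a_k = -2, -1, 1/4, -1/8, 5/64, -7/128, …
h₀=f·g: eliminate ⇒ L₀, order ≤ 2·1.
L = (-1 + 2·x) + (4 + 4·x)·Dx + (4 + 16·x + 20·x^2 + 8·x^3)·Dx^2  (order 2).
h: a_k = 0, -16, 8, -34/3, 55/3, -3709/120, …
ICs: h(0) = 0, h′(0) = -16.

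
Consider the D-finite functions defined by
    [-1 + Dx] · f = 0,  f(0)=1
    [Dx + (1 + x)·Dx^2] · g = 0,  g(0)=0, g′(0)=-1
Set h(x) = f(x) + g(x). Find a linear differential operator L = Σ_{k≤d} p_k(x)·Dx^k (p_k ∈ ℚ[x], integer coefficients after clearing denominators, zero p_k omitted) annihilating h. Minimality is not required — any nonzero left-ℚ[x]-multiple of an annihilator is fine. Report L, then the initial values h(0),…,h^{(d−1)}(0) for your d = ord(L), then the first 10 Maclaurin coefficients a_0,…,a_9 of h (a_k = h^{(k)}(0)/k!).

f: a_k = 1, 1, 1/2, 1/6, 1/24, 1/120, 1/720, 1/5040, 1/40320, 1/362880, …
g: a_k = 0, -1, 1/2, -1/3, 1/4, -1/5, 1/6, -1/7, 1/8, -1/9, …
f+g: L₀ = lclm(L_f,L_g), ord ≤ 1+2.
L = (-3 - x)·Dx + (1 - 2·x - x^2)·Dx^2 + (2 + 3·x + x^2)·Dx^3  (order 3).
h: a_k = 1, 0, 1, -1/6, 7/24, -23/120, 121/720, -719/5040, 5041/40320, -40319/362880, …
ICs: h(0) = 1, h′(0) = 0, h′′(0) = 2.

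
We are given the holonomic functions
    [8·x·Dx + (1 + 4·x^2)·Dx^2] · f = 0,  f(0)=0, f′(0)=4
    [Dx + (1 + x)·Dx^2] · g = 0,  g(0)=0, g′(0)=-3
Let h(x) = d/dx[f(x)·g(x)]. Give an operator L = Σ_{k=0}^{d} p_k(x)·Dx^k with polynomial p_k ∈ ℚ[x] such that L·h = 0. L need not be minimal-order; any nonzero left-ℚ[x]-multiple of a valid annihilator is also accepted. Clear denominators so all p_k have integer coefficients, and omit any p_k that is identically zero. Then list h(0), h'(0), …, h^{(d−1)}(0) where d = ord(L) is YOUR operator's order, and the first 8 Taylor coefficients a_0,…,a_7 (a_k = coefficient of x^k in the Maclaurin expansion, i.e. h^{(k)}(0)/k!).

L = (288 + 560·x + 3584·x^2 + 8640·x^3 + 7680·x^4 + 3328·x^5 + 1024·x^7) + (258 + 1840·x + 6992·x^2 + 19264·x^3 + 29440·x^4 + 23808·x^5 + 8960·x^6 + 3072·x^7 + 3584·x^8)·Dx + (36 + 628·x + 2496·x^2 + 6192·x^3 + 12288·x^4 + 15936·x^5 + 12288·x^6 + 5376·x^7 + 3072·x^8 + 2048·x^9)·Dx^2 + (17 + 66·x + 241·x^2 + 608·x^3 + 1152·x^4 + 1728·x^5 + 2016·x^6 + 1536·x^7 + 768·x^8 + 512·x^9 + 256·x^10)·Dx^3  (order 3).
h: a_k = 0, -24, 18, 48, -25, -1064/5, 602/5, 3936/5, …
ICs: h(0) = 0, h′(0) = -24, h′′(0) = 36.

f: a_k = 0, 4, 0, -16/3, 0, 64/5, 0, -256/7, …
g: a_k = 0, -3, 3/2, -1, 3/4, -3/5, 1/2, -3/7, …
L₀ := L_f ⊗_s L_g (sym. prod.), ord ≤ 4.
Derive L from L₀ (diff closure).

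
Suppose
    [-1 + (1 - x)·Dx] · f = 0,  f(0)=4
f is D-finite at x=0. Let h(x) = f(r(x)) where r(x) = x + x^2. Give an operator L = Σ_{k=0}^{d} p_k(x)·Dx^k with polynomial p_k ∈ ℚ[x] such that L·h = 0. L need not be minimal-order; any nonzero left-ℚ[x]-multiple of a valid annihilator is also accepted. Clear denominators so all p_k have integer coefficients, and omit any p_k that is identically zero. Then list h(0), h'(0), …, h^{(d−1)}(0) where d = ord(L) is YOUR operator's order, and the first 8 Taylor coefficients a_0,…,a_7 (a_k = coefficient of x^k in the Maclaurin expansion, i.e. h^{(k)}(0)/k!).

f: a_k = 4, 4, 4, 4, 4, 4, 4, 4, …
h₀=f(r): pull back L_f along r ⇒ L₀.
L = (1 + 2·x) + (-1 + x + x^2)·Dx  (order 1).
h: a_k = 4, 4, 8, 12, 20, 32, 52, 84, …
ICs: h(0) = 4.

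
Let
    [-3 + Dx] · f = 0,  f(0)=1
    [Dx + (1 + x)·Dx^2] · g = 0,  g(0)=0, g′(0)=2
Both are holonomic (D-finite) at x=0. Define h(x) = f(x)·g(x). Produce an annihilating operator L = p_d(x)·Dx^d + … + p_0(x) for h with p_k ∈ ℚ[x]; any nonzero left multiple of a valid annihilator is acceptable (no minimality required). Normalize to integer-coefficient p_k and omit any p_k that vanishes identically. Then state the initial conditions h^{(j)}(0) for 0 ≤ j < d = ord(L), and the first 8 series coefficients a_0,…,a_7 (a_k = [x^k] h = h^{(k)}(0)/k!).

L = (6 + 9·x) + (-5 - 6·x)·Dx + (1 + x)·Dx^2  (order 2).
h: a_k = 0, 2, 5, 20/3, 6, 83/20, 55/24, 38/35, …
ICs: h(0) = 0, h′(0) = 2.

f: a_k = 1, 3, 9/2, 9/2, 27/8, 81/40, 81/80, 243/560, …
g: a_k = 0, 2, -1, 2/3, -1/2, 2/5, -1/3, 2/7, …
f·g: L₀ = L_f ⊗_s L_g, ord ≤ 1·2.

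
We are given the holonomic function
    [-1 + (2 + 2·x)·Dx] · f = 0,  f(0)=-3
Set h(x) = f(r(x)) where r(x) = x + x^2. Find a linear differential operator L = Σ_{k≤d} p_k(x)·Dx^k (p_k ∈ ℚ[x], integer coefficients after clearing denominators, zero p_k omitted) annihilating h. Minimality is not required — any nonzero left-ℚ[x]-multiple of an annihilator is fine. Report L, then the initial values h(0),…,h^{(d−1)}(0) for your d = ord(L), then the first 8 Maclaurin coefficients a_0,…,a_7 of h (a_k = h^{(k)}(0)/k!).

f: a_k = -3, -3/2, 3/8, -3/16, 15/128, -21/256, 63/1024, -99/2048, …
Substitute x→r, Dx→(1/r')Dx; clear ⇒ L₀.
L = (-1 - 2·x) + (2 + 2·x + 2·x^2)·Dx  (order 1).
h: a_k = -3, -3/2, -9/8, 9/16, -9/128, -45/256, 171/1024, -63/2048, …
ICs: h(0) = -3.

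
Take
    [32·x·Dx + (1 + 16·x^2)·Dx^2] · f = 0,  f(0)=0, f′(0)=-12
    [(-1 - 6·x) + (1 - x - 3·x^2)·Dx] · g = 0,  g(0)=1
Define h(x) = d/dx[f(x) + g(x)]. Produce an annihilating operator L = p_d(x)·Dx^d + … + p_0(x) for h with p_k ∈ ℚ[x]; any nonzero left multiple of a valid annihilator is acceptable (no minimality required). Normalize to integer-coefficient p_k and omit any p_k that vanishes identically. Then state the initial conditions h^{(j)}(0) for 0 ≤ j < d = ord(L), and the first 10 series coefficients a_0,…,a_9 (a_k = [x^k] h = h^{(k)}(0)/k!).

L = (128 - 512·x - 10560·x^2 - 25344·x^3 - 95904·x^4 - 41472·x^6) + (-37 - 208·x + 206·x^2 - 1476·x^3 - 24336·x^4 - 66528·x^5 - 6912·x^6 - 41472·x^7)·Dx + (4 + 21·x + 198·x^2 + 90·x^3 + 1775·x^4 - 4080·x^5 - 6336·x^6 - 2304·x^7 - 6912·x^8)·Dx^2  (order 2).
h: a_k = -11, 8, 213, 76, -2872, 582, 50671, 4064, -776001, 26830, …
ICs: h(0) = -11, h′(0) = 8.

f: a_k = 0, -12, 0, 64, 0, -3072/5, 0, 49152/7, 0, -262144/3, …
g: a_k = 1, 1, 4, 7, 19, 40, 97, 217, 508, 1159, …
h₀=f+g: left-lcm gives L₀, ord ≤ 3.
Derive L from L₀ (diff closure).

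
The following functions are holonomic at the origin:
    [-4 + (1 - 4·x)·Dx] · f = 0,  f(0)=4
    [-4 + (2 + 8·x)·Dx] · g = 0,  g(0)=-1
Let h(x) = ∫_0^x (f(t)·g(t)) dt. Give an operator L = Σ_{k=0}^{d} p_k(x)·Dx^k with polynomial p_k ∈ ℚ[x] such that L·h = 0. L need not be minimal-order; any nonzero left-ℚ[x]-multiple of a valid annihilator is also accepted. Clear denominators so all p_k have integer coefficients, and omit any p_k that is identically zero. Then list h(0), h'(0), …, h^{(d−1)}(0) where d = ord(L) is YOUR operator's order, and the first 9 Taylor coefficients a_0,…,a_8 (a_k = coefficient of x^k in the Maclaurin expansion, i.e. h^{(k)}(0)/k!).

L = (6 + 8·x)·Dx + (-1 + 16·x^2)·Dx^2  (order 2).
h: a_k = 0, -4, -12, -88/3, -92, -1432/5, -2920/3, -23024/7, -11644, …
ICs: h(0) = 0, h′(0) = -4.

f: a_k = 4, 16, 64, 256, 1024, 4096, 16384, 65536, 262144, …
g: a_k = -1, -2, 2, -4, 10, -28, 84, -264, 858, …
Sym-product of L_f,L_g gives L₀ (≤ ord 1).
h=∫₀ˣh₀: take L = L₀·Dx.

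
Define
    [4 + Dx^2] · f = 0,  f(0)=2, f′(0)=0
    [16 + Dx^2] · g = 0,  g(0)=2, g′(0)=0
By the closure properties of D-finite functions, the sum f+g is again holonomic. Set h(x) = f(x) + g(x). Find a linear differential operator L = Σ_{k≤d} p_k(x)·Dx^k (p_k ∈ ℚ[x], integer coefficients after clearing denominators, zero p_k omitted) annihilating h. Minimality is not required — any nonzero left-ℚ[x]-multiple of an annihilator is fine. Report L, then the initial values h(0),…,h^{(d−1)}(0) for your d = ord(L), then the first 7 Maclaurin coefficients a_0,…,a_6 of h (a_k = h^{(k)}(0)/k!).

L = 64 + 20·Dx^2 + Dx^4  (order 4).
h: a_k = 4, 0, -20, 0, 68/3, 0, -104/9, …
ICs: h(0) = 4, h′(0) = 0, h′′(0) = -40, h′′′(0) = 0.

f: a_k = 2, 0, -4, 0, 4/3, 0, -8/45, …
g: a_k = 2, 0, -16, 0, 64/3, 0, -512/45, …
L₀ := lclm(L_f,L_g); ord L₀ ≤ 2+2.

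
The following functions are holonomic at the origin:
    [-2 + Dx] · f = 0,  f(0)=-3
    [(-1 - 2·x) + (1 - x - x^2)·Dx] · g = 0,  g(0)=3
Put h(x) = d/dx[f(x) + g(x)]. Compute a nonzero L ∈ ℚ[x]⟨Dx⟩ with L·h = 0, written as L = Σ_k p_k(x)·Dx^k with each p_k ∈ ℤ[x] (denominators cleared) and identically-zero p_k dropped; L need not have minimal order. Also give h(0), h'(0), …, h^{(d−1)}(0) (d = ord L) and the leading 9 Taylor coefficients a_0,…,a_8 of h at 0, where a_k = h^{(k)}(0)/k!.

L = (10 + 44·x + 44·x^2 + 48·x^3 + 12·x^4) + (-7 - 24·x - 28·x^2 - 12·x^3 + 10·x^4 + 4·x^5)·Dx + (1 + x + 3·x^2 - 6·x^3 - 8·x^4 - 2·x^5)·Dx^2  (order 2).
h: a_k = -3, 0, 15, 52, 116, 1162/5, 6607/15, 85664/105, 155921/105, …
ICs: h(0) = -3, h′(0) = 0.

f: a_k = -3, -6, -6, -4, -2, -4/5, -4/15, -8/105, -2/105, …
g: a_k = 3, 3, 6, 9, 15, 24, 39, 63, 102, …
f+g: L₀ = lclm(L_f,L_g), ord ≤ 1+1.
h=h₀': d/dx-closure on L₀ ⇒ L.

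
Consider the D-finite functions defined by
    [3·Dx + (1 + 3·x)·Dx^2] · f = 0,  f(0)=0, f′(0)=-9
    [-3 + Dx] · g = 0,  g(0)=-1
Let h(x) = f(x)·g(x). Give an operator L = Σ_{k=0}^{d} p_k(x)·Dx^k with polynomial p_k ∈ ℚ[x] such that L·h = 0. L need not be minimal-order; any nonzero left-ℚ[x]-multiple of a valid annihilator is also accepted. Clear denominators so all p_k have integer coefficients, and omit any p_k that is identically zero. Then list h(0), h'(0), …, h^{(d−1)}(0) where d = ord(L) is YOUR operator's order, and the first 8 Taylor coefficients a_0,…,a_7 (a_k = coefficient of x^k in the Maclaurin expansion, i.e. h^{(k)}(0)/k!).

L = 27·x + (-3 - 18·x)·Dx + (1 + 3·x)·Dx^2  (order 2).
h: a_k = 0, 9, 27/2, 27, 0, 2187/40, -1701/16, 16767/56, …
ICs: h(0) = 0, h′(0) = 9.

f: a_k = 0, -9, 27/2, -27, 243/4, -729/5, 729/2, -6561/7, …
g: a_k = -1, -3, -9/2, -9/2, -27/8, -81/40, -81/80, -243/560, …
L₀ := L_f ⊗_s L_g (sym. prod.), ord ≤ 2.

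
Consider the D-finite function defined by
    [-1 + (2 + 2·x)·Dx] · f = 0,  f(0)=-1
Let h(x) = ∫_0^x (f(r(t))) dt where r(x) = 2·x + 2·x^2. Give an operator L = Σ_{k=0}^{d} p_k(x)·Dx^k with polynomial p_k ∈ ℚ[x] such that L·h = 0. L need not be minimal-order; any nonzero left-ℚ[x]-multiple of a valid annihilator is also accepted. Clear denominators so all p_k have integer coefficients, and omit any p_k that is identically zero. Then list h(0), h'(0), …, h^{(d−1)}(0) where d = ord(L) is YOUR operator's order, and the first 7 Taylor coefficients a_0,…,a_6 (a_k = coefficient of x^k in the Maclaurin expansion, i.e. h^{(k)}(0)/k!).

L = (-1 - 2·x)·Dx + (1 + 2·x + 2·x^2)·Dx^2  (order 2).
h: a_k = 0, -1, -1/2, -1/6, 1/8, -3/40, 1/48, …
ICs: h(0) = 0, h′(0) = -1.

f: a_k = -1, -1/2, 1/8, -1/16, 5/128, -7/256, 21/1024, …
h₀=f(r): pull back L_f along r ⇒ L₀.
Integrate: L := L₀·Dx.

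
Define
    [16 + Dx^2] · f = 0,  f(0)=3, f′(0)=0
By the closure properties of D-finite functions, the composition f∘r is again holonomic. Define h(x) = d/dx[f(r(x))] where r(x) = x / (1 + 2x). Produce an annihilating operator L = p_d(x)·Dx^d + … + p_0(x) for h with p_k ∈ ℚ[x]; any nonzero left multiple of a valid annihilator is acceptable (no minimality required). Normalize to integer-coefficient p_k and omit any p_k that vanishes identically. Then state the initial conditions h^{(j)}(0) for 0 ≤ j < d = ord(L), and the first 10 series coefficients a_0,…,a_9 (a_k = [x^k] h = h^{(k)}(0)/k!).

L = (40 + 96·x + 96·x^2) + (12 + 72·x + 144·x^2 + 96·x^3)·Dx + (1 + 8·x + 24·x^2 + 32·x^3 + 16·x^4)·Dx^2  (order 2).
h: a_k = 0, -48, 288, -1024, 2560, -19712/5, -10752/5, 4820992/105, -7938048/35, 784642048/945, …
ICs: h(0) = 0, h′(0) = -48.

f: a_k = 3, 0, -24, 0, 32, 0, -256/15, 0, 512/105, 0, …
h₀=f(r): pull back L_f along r ⇒ L₀.
Derive L from L₀ (diff closure).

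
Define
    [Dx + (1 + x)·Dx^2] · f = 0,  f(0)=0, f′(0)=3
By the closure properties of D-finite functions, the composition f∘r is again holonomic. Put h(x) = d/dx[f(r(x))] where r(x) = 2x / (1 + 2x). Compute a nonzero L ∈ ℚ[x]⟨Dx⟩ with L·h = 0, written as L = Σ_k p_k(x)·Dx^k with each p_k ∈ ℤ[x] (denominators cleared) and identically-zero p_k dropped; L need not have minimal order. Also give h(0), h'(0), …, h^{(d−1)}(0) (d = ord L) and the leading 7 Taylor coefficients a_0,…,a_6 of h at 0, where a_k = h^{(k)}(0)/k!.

f: a_k = 0, 3, -3/2, 1, -3/4, 3/5, -1/2, …
Substitute x→r, Dx→(1/r')Dx; clear ⇒ L₀.
h₀' ⇒ L via d/dx closure of L₀.
L = (6 + 16·x) + (1 + 6·x + 8·x^2)·Dx  (order 1).
h: a_k = 6, -36, 168, -720, 2976, -12096, 48768, …
ICs: h(0) = 6.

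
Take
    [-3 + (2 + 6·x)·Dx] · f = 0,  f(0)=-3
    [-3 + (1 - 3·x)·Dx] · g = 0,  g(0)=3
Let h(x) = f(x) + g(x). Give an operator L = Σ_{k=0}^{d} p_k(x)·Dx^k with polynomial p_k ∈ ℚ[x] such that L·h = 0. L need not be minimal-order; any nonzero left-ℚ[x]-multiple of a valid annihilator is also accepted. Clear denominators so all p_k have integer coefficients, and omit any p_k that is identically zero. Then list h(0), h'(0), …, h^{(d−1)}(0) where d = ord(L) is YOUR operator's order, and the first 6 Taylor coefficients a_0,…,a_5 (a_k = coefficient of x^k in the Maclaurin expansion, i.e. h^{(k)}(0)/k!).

f: a_k = -3, -9/2, 27/8, -81/16, 1215/128, -5103/256, …
g: a_k = 3, 9, 27, 81, 243, 729, …
h₀=f+g: left-lcm gives L₀, ord ≤ 2.
L = (45 + 81·x) + (-27 - 126·x - 243·x^2)·Dx + (2 + 18·x - 18·x^2 - 162·x^3)·Dx^2  (order 2).
h: a_k = 0, 9/2, 243/8, 1215/16, 32319/128, 181521/256, …
ICs: h(0) = 0, h′(0) = 9/2.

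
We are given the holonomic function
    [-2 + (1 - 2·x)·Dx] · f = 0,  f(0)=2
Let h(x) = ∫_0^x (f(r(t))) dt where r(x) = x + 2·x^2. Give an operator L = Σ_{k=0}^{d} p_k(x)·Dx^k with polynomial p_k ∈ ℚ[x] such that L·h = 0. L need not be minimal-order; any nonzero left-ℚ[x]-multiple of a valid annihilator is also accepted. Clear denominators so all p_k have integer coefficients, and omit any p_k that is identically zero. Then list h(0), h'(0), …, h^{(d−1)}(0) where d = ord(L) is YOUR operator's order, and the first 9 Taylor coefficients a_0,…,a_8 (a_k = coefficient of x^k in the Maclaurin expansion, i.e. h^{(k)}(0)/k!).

L = (2 + 8·x)·Dx + (-1 + 2·x + 4·x^2)·Dx^2  (order 2).
h: a_k = 0, 2, 2, 16/3, 12, 32, 256/3, 1664/7, 672, …
ICs: h(0) = 0, h′(0) = 2.

f: a_k = 2, 4, 8, 16, 32, 64, 128, 256, 512, …
f∘r: x↦r, Dx↦Dx/r' in L_f ⇒ L₀.
h=∫h₀ ⇒ L = L₀·Dx.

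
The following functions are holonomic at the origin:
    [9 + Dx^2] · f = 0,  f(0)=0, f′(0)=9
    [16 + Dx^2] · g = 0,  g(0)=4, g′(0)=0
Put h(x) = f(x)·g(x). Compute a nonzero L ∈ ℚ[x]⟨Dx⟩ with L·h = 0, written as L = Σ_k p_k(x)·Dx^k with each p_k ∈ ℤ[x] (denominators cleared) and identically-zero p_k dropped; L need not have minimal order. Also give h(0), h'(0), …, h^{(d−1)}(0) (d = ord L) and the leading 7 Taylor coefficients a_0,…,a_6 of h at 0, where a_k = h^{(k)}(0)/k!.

L = 49 + 50·Dx^2 + Dx^4  (order 4).
h: a_k = 0, 36, 0, -342, 0, 8403/10, 0, …
ICs: h(0) = 0, h′(0) = 36, h′′(0) = 0, h′′′(0) = -2052.

f: a_k = 0, 9, 0, -27/2, 0, 243/40, 0, …
g: a_k = 4, 0, -32, 0, 128/3, 0, -1024/45, …
Sym-product of L_f,L_g gives L₀ (≤ ord 4).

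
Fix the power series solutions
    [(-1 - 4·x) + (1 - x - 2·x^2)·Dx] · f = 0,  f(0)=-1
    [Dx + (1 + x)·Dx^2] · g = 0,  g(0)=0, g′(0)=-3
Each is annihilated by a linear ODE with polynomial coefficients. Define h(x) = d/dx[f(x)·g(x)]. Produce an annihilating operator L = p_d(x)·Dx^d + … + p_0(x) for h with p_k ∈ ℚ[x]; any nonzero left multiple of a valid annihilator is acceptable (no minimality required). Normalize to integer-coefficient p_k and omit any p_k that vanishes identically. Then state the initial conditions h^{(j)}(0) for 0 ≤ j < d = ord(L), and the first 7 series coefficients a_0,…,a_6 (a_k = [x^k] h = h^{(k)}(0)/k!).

L = (72 + 180·x + 144·x^2) + (13 + 93·x + 192·x^2 + 112·x^3)·Dx + (-5 - 8·x + 15·x^2 + 34·x^3 + 16·x^4)·Dx^2  (order 2).
h: a_k = 3, 3, 51/2, 43, 567/4, 2961/10, 14907/20, …
ICs: h(0) = 3, h′(0) = 3.

f: a_k = -1, -1, -3, -5, -11, -21, -43, …
g: a_k = 0, -3, 3/2, -1, 3/4, -3/5, 1/2, …
Sym-product of L_f,L_g gives L₀ (≤ ord 2).
h=h₀': d/dx-closure on L₀ ⇒ L.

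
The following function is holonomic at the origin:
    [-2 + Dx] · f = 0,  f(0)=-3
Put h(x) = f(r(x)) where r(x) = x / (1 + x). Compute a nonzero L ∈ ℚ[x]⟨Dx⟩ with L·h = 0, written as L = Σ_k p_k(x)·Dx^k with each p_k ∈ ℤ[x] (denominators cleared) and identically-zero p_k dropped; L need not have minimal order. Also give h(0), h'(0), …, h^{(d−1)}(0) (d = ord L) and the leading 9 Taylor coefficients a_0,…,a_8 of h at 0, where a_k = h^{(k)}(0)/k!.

f: a_k = -3, -6, -6, -4, -2, -4/5, -4/15, -8/105, -2/105, …
Change of var in L_f (x↦r) gives L₀.
L = -2 + (1 + 2·x + x^2)·Dx  (order 1).
h: a_k = -3, -6, 0, 2, -2, 6/5, -4/15, -10/21, 32/35, …
ICs: h(0) = -3.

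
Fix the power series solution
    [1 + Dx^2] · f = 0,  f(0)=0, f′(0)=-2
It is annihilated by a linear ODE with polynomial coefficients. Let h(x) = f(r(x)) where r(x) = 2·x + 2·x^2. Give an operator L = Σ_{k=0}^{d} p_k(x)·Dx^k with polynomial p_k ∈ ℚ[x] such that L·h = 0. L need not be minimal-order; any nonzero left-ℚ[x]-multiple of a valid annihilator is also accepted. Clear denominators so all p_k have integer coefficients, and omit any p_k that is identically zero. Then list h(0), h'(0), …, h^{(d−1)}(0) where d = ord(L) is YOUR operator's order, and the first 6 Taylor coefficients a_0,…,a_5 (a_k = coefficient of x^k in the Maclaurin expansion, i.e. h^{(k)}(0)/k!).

L = (4 + 24·x + 48·x^2 + 32·x^3) - 2·Dx + (1 + 2·x)·Dx^2  (order 2).
h: a_k = 0, -4, -4, 8/3, 8, 112/15, …
ICs: h(0) = 0, h′(0) = -4.

f: a_k = 0, -2, 0, 1/3, 0, -1/60, …
L₀ from L_f via x↦r, Dx↦r'^{-1}Dx.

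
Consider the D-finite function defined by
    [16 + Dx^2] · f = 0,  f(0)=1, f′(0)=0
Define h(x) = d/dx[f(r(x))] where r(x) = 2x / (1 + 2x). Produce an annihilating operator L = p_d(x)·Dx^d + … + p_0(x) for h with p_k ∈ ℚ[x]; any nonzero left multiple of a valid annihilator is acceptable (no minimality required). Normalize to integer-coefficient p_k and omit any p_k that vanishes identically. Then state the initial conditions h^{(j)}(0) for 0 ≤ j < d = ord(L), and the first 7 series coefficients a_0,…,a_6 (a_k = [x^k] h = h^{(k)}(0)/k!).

f: a_k = 1, 0, -8, 0, 32/3, 0, -256/45, …
Substitute x→r, Dx→(1/r')Dx; clear ⇒ L₀.
h₀' ⇒ L via d/dx closure of L₀.
L = (88 + 96·x + 96·x^2) + (12 + 72·x + 144·x^2 + 96·x^3)·Dx + (1 + 8·x + 24·x^2 + 32·x^3 + 16·x^4)·Dx^2  (order 2).
h: a_k = 0, -64, 384, -2560/3, -5120/3, 351232/15, -587776/5, …
ICs: h(0) = 0, h′(0) = -64.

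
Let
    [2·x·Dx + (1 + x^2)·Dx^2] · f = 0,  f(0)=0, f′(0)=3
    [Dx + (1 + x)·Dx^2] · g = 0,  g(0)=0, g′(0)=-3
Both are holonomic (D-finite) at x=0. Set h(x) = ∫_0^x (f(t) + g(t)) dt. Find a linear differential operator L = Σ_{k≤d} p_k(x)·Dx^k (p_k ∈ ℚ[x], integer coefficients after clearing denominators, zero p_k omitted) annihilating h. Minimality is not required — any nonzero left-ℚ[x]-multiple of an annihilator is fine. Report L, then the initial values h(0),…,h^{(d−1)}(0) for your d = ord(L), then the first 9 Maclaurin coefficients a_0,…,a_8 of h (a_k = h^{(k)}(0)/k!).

L = (-2 - 6·x + 6·x^2 + 2·x^3)·Dx^2 + (-4 - 4·x + 12·x^3 + 4·x^4)·Dx^3 + (-1 + x + 2·x^2 + 2·x^3 + 3·x^4 + x^5)·Dx^4  (order 4).
h: a_k = 0, 0, 0, 1/2, -1/2, 3/20, 0, 1/14, -3/28, …
ICs: h(0) = 0, h′(0) = 0, h′′(0) = 0, h′′′(0) = 3.

f: a_k = 0, 3, 0, -1, 0, 3/5, 0, -3/7, 0, …
g: a_k = 0, -3, 3/2, -1, 3/4, -3/5, 1/2, -3/7, 3/8, …
L₀ := lclm(L_f,L_g); ord L₀ ≤ 2+2.
Integrate: L := L₀·Dx.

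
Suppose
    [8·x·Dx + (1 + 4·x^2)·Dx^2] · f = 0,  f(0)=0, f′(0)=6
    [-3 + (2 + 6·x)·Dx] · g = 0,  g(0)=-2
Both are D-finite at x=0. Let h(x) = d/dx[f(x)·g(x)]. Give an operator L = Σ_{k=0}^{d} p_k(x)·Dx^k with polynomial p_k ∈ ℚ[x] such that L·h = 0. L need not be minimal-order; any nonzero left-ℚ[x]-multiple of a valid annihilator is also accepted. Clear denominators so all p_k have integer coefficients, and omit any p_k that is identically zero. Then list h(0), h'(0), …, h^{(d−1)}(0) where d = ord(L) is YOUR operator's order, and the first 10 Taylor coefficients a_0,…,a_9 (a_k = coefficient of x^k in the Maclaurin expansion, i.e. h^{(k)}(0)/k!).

f: a_k = 0, 6, 0, -8, 0, 96/5, 0, -384/7, 0, 512/3, …
g: a_k = -2, -3, 9/4, -27/8, 405/64, -1701/128, 15309/512, -72171/1024, 2814669/16384, -14073345/32768, …
Product ⇒ symmetric product L₀, ord ≤ 2.
Derive L from L₀ (diff closure).
L = (15 + 1440·x + 1656·x^2 - 3456·x^3 - 1296·x^4) + (172 + 1188·x + 3552·x^2 + 1152·x^3 - 12096·x^4 - 5184·x^5)·Dx + (36 + 152·x + 36·x^2 - 256·x^3 - 864·x^4 - 3456·x^5 - 1728·x^6)·Dx^2  (order 2).
h: a_k = -12, -36, 177/2, 15, -2949/32, -105921/160, 2523957/1280, -3884931/2240, 231364569/57344, -1488121321/57344, …
ICs: h(0) = -12, h′(0) = -36.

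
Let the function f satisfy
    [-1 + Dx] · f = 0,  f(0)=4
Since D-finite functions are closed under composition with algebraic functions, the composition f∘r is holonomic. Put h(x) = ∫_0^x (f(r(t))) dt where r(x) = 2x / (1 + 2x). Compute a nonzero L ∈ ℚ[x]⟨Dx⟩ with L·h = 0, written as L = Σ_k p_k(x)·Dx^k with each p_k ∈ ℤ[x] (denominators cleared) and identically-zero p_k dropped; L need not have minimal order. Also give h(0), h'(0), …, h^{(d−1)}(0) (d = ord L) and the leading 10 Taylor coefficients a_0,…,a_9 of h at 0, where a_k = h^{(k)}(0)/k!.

L = -2·Dx + (1 + 4·x + 4·x^2)·Dx^2  (order 2).
h: a_k = 0, 4, 4, -8/3, 4/3, 8/15, -152/45, 2416/315, -4364/315, 62728/2835, …
ICs: h(0) = 0, h′(0) = 4.

f: a_k = 4, 4, 2, 2/3, 1/6, 1/30, 1/180, 1/1260, 1/10080, 1/90720, …
f∘r: x↦r, Dx↦Dx/r' in L_f ⇒ L₀.
∫: right-multiply L₀ by Dx.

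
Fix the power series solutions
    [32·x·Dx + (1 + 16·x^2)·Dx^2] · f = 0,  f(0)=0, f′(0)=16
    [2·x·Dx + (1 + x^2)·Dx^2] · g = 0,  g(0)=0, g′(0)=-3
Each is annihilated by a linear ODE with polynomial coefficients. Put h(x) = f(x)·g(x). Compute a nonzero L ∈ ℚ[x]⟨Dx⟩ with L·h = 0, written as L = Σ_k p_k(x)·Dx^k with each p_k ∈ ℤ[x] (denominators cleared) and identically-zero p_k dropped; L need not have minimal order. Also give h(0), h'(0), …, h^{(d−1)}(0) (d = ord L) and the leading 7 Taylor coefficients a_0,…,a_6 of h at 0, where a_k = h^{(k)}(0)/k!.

L = (-384·x - 10880·x^3 - 16384·x^5 + 34816·x^7 + 98304·x^9)·Dx + (-68 - 3916·x^2 - 19584·x^4 - 14336·x^6 + 121856·x^8 + 147456·x^10)·Dx^2 + (-136·x - 2632·x^3 - 6528·x^5 + 16448·x^7 + 69632·x^9 + 49152·x^11)·Dx^3 + (-1 - 34·x^2 - 305·x^4 + 4880·x^8 + 8704·x^10 + 4096·x^12)·Dx^4  (order 4).
h: a_k = 0, 0, -48, 0, 272, 0, -38288/15, …
ICs: h(0) = 0, h′(0) = 0, h′′(0) = -96, h′′′(0) = 0.

f: a_k = 0, 16, 0, -256/3, 0, 4096/5, 0, …
g: a_k = 0, -3, 0, 1, 0, -3/5, 0, …
Product ⇒ symmetric product L₀, ord ≤ 4.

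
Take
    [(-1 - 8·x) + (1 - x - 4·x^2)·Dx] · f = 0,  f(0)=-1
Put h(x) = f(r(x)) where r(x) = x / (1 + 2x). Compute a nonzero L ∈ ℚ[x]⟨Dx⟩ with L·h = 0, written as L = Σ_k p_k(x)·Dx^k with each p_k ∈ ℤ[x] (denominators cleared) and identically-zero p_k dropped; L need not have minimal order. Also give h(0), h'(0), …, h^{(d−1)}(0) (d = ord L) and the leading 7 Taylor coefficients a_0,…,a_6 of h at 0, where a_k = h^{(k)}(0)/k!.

f: a_k = -1, -1, -5, -9, -29, -65, -181, …
Change of var in L_f (x↦r) gives L₀.
L = (1 + 10·x) + (-1 - 5·x - 4·x^2 + 4·x^3)·Dx  (order 1).
h: a_k = -1, -1, -3, 7, -27, 95, -339, …
ICs: h(0) = -1.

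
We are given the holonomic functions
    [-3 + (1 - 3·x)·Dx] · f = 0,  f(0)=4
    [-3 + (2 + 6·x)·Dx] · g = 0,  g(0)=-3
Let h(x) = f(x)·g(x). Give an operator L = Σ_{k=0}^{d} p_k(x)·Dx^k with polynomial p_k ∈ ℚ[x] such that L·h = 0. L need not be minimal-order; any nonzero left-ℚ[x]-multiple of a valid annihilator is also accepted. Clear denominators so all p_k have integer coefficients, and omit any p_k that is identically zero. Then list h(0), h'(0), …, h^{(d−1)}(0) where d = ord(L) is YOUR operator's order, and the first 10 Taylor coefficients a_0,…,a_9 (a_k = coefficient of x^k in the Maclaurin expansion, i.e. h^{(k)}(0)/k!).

f: a_k = 4, 12, 36, 108, 324, 972, 2916, 8748, 26244, 78732, …
g: a_k = -3, -9/2, 27/8, -81/16, 1215/128, -5103/256, 45927/1024, -216513/2048, 8444007/32768, -42220035/65536, …
Sym-product of L_f,L_g gives L₀ (≤ ord 1).
L = (9 + 9·x) + (-2 + 18·x^2)·Dx  (order 1).
h: a_k = -12, -54, -297/2, -1863/4, -43497/32, -266085/64, -3147093/256, -19099071/512, -908311401/8192, -5492088441/16384, …
ICs: h(0) = -12.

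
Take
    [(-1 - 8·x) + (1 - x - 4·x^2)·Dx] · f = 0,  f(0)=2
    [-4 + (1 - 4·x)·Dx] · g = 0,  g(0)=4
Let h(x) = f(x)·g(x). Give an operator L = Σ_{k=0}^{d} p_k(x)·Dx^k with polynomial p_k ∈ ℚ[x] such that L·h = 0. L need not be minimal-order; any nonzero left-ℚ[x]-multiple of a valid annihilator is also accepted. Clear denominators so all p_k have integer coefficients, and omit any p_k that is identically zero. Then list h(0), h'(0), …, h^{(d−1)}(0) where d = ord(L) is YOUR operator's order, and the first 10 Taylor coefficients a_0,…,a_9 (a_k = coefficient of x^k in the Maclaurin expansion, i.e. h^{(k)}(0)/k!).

f: a_k = 2, 2, 10, 18, 58, 130, 362, 882, 2330, 5858, …
g: a_k = 4, 16, 64, 256, 1024, 4096, 16384, 65536, 262144, 1048576, …
f·g: L₀ = L_f ⊗_s L_g, ord ≤ 1·1.
L = (-5 + 48·x^2) + (1 - 5·x + 16·x^3)·Dx  (order 1).
h: a_k = 8, 40, 200, 872, 3720, 15400, 63048, 255720, 1032200, 4152232, …
ICs: h(0) = 8.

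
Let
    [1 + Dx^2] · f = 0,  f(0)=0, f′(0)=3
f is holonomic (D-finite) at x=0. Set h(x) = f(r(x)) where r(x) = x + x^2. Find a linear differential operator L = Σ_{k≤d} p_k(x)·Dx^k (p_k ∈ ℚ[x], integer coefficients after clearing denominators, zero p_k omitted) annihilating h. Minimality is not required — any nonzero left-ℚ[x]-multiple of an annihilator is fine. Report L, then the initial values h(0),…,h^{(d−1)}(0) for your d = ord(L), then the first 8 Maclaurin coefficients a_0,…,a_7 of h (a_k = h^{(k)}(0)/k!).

L = (1 + 6·x + 12·x^2 + 8·x^3) - 2·Dx + (1 + 2·x)·Dx^2  (order 2).
h: a_k = 0, 3, 3, -1/2, -3/2, -59/40, -3/8, 419/1680, …
ICs: h(0) = 0, h′(0) = 3.

f: a_k = 0, 3, 0, -1/2, 0, 1/40, 0, -1/1680, …
Change of var in L_f (x↦r) gives L₀.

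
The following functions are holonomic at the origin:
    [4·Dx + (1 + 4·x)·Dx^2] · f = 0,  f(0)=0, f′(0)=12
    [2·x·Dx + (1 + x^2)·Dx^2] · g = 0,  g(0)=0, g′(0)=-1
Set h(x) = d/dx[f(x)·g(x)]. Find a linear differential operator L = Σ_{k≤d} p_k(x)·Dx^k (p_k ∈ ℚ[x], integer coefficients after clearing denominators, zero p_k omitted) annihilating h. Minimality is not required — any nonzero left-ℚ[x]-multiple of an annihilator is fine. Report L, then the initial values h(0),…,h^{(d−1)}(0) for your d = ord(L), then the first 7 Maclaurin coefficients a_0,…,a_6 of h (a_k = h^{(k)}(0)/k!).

L = (144 + 896·x + 560·x^2 + 2304·x^3 + 1920·x^4 + 3328·x^5 + 256·x^7) + (132 + 304·x + 2252·x^2 + 4144·x^3 + 8896·x^4 + 5952·x^5 + 8960·x^6 + 192·x^7 + 896·x^8)·Dx + (72 + 376·x + 912·x^2 + 2808·x^3 + 3720·x^4 + 6288·x^5 + 3072·x^6 + 4368·x^7 + 192·x^8 + 512·x^9)·Dx^2 + (5 + 48·x + 178·x^2 + 416·x^3 + 729·x^4 + 720·x^5 + 1008·x^6 + 384·x^7 + 516·x^8 + 32·x^9 + 64·x^10)·Dx^3  (order 3).
h: a_k = 0, -24, 72, -240, 920, -17864/5, 69608/5, …
ICs: h(0) = 0, h′(0) = -24, h′′(0) = 144.

f: a_k = 0, 12, -24, 64, -192, 3072/5, -2048, …
g: a_k = 0, -1, 0, 1/3, 0, -1/5, 0, …
Product ⇒ symmetric product L₀, ord ≤ 4.
h₀' ⇒ L via d/dx closure of L₀.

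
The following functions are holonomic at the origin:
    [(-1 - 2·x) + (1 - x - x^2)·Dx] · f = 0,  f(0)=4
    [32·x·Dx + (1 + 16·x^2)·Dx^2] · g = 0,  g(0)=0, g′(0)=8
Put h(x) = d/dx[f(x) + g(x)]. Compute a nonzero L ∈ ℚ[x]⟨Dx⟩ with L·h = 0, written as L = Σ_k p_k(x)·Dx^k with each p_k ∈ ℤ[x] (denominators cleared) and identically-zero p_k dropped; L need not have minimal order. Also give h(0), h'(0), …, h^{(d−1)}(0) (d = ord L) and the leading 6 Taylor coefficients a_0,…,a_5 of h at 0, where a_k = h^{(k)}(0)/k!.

L = (-64 + 256·x + 3904·x^2 + 6912·x^3 + 9696·x^4 + 1536·x^6) + (25 + 24·x - 542·x^2 + 780·x^3 + 6800·x^4 + 6560·x^5 + 768·x^6 + 1536·x^7)·Dx + (-2 - 17·x - 62·x^2 - 202·x^3 - 445·x^4 + 1136·x^5 + 576·x^6 + 256·x^7 + 256·x^8)·Dx^2  (order 2).
h: a_k = 12, 16, -92, 80, 2208, 312, …
ICs: h(0) = 12, h′(0) = 16.

f: a_k = 4, 4, 8, 12, 20, 32, …
g: a_k = 0, 8, 0, -128/3, 0, 2048/5, …
f+g: L₀ = lclm(L_f,L_g), ord ≤ 1+2.
h=h₀': d/dx-closure on L₀ ⇒ L.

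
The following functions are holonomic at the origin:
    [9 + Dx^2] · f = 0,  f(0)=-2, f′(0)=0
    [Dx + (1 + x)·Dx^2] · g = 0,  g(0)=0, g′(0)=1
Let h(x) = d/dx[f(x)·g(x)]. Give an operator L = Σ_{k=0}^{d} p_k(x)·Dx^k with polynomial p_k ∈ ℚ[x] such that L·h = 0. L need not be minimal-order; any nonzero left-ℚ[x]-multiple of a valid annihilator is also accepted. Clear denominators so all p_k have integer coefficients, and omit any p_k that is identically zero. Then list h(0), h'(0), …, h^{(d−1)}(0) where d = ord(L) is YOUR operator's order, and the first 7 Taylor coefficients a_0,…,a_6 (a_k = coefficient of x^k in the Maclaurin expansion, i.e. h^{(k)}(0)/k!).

f: a_k = -2, 0, 9, 0, -27/4, 0, 81/40, …
g: a_k = 0, 1, -1/2, 1/3, -1/4, 1/5, -1/6, …
Sym-product of L_f,L_g gives L₀ (≤ ord 4).
h=h₀': d/dx-closure on L₀ ⇒ L.
L = (13743 + 107892·x + 319302·x^2 + 475308·x^3 + 381267·x^4 + 157464·x^5 + 26244·x^6) + (4104 + 24192·x + 53460·x^2 + 56700·x^3 + 29160·x^4 + 5832·x^5)·Dx + (4020 + 27828·x + 76770·x^2 + 109512·x^3 + 85698·x^4 + 34992·x^5 + 5832·x^6)·Dx^2 + (456 + 2688·x + 5940·x^2 + 6300·x^3 + 3240·x^4 + 648·x^5)·Dx^3 + (277 + 1760·x + 4588·x^2 + 6300·x^3 + 4815·x^4 + 1944·x^5 + 324·x^6)·Dx^4  (order 4).
h: a_k = -2, 2, 25, -16, -83/4, 35/4, 361/40, …
ICs: h(0) = -2, h′(0) = 2, h′′(0) = 50, h′′′(0) = -96.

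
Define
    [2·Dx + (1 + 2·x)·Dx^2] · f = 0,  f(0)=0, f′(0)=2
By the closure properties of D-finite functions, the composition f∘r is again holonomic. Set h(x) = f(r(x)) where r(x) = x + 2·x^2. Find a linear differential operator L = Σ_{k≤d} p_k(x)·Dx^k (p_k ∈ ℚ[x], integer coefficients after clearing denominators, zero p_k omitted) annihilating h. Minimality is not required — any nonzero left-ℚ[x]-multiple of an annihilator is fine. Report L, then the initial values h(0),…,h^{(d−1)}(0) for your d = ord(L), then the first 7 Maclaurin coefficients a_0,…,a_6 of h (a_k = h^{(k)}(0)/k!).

f: a_k = 0, 2, -2, 8/3, -4, 32/5, -32/3, …
Change of var in L_f (x↦r) gives L₀.
L = (-2 + 8·x + 16·x^2)·Dx + (1 + 6·x + 12·x^2 + 16·x^3)·Dx^2  (order 2).
h: a_k = 0, 2, 2, -16/3, 4, 32/5, -64/3, …
ICs: h(0) = 0, h′(0) = 2.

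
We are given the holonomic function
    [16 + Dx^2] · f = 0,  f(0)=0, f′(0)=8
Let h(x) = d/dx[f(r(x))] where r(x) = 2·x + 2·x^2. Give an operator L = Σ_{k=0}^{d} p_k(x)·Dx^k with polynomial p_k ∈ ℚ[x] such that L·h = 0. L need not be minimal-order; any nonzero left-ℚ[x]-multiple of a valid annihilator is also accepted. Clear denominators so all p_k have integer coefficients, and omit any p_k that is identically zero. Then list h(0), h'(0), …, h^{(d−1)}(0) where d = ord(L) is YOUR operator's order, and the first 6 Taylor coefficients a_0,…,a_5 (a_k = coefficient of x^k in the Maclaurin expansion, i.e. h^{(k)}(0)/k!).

f: a_k = 0, 8, 0, -64/3, 0, 256/15, …
Change of var in L_f (x↦r) gives L₀.
h=h₀': d/dx-closure on L₀ ⇒ L.
L = (76 + 512·x + 1536·x^2 + 2048·x^3 + 1024·x^4) + (-6 - 12·x)·Dx + (1 + 4·x + 4·x^2)·Dx^2  (order 2).
h: a_k = 16, 32, -512, -2048, 512/3, 15360, …
ICs: h(0) = 16, h′(0) = 32.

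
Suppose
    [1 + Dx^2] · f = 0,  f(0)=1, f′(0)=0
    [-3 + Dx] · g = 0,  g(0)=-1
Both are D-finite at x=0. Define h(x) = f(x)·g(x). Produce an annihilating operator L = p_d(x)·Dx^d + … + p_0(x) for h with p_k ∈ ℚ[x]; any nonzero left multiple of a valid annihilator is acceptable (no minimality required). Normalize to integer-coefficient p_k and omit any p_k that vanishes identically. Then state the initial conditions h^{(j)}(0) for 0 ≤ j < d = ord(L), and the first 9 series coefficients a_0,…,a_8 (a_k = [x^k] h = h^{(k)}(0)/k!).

f: a_k = 1, 0, -1/2, 0, 1/24, 0, -1/720, 0, 1/40320, …
g: a_k = -1, -3, -9/2, -9/2, -27/8, -81/40, -81/80, -243/560, -729/4480, …
L₀ := L_f ⊗_s L_g (sym. prod.), ord ≤ 2.
L = 10 - 6·Dx + Dx^2  (order 2).
h: a_k = -1, -3, -4, -3, -7/6, 1/10, 22/45, 83/210, 527/2520, …
ICs: h(0) = -1, h′(0) = -3.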